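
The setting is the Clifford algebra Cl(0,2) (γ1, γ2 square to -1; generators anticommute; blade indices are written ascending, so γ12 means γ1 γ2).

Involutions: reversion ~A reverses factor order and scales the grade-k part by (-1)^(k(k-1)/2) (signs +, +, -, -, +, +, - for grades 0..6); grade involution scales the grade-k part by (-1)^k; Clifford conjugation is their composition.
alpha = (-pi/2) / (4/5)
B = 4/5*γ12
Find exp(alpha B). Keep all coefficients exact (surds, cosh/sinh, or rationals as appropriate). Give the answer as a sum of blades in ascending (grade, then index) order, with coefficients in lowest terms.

B^2 = (4/5)^2*(γ12)^2 = 16/25*(-1) = -16/25 (a basis 2-blade squares to minus the product of its generators' squares).
B^2 = -16/25 — since the square is negative, the closed form is circular: l = 4/5, alpha*l = -pi/2, so exp(alpha B) = cos(-pi/2) + (sin(-pi/2)/(4/5))*B = 0 + (-5/4)*B.
Answer: -γ12


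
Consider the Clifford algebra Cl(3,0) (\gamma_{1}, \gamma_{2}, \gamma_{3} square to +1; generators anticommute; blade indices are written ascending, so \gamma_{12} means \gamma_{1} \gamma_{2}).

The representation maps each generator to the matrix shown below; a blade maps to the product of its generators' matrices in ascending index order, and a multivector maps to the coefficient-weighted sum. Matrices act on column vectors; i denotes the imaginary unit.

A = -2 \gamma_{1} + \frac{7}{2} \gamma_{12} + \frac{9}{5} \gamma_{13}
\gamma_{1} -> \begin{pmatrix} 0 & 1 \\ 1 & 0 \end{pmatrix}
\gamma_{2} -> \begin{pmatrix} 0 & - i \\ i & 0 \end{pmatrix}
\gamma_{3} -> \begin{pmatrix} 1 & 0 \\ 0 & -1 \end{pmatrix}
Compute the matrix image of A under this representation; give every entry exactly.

Bivector images (products of the table entries): rho(\gamma_{12}) = rho(\gamma_{1})rho(\gamma_{2}) = \begin{pmatrix} i & 0 \\ 0 & - i \end{pmatrix}; rho(\gamma_{13}) = rho(\gamma_{1})rho(\gamma_{3}) = \begin{pmatrix} 0 & -1 \\ 1 & 0 \end{pmatrix}.
M = (-2)*rho(\gamma_{1}) + (\frac{7}{2})*rho(\gamma_{12}) + (\frac{9}{5})*rho(\gamma_{13}), summed entrywise:
Answer: \begin{pmatrix} \frac{7 i}{2} & - \frac{19}{5} \\ - \frac{1}{5} & - \frac{7 i}{2} \end{pmatrix}


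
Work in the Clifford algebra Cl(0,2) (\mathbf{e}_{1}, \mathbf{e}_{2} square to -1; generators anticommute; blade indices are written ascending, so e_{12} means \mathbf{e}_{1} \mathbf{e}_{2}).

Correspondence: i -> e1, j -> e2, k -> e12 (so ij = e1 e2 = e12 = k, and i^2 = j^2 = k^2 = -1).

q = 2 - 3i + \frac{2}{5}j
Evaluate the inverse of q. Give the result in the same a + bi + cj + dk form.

In blades: q = 2 - 3 e_{1} + \frac{2}{5} e_{2}.
With qbar = 2 + 3 e_{1} - \frac{2}{5} e_{2} (scalar fixed, mapped units negated), q qbar = \frac{329}{25} (the sum of squared coefficients), so q^-1 = qbar / (\frac{329}{25}) = \frac{50}{329} + \frac{75}{329} e_{1} - \frac{10}{329} e_{2}; translating back:
Answer: \frac{50}{329} + \frac{75}{329}i - \frac{10}{329}j


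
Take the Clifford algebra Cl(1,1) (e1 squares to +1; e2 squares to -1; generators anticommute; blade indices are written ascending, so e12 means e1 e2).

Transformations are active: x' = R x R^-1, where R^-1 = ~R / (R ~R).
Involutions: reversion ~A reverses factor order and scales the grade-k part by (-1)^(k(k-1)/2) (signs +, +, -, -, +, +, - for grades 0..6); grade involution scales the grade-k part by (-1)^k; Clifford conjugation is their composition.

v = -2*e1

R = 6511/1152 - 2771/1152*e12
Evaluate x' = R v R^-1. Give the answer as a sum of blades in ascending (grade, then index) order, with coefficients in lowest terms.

~R = 6511/1152 + 2771/1152*e12, and R ~R = 1446445/55296, so R^-1 = ~R / (1446445/55296).
R v = -6511/576*e1 - 2771/576*e2
Answer: -86629/30030*e1 - 62429/30030*e2


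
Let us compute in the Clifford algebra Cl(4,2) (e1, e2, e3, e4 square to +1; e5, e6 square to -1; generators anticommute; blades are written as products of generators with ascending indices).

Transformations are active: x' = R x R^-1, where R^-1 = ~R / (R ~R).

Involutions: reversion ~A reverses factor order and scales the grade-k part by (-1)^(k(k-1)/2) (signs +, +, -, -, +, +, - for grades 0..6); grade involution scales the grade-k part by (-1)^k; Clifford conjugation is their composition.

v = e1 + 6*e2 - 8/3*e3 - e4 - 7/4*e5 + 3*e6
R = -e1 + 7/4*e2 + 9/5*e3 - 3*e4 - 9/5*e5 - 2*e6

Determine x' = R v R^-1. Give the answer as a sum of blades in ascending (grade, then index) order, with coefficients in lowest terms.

~R = -e1 + 7/4*e2 + 9/5*e3 - 3*e4 - 9/5*e5 - 2*e6, and R ~R = 145/16, so R^-1 = ~R / (145/16).
R v = 211/20 - 31/4*e1 e2 + 13/15*e1 e3 + 4*e1 e4 + 71/20*e1 e5 - e1 e6 - 232/15*e2 e3 + 65/4*e2 e4 + 619/80*e2 e5 + 69/4*e2 e6 - 49/5*e3 e4 - 159/20*e3 e5 + 1/15*e3 e6 + 69/20*e4 e5 - 11*e4 e6 - 89/10*e5 e6
Answer: -2413/725*e1 - 1396/725*e2 + 74576/10875*e3 - 4339/725*e4 - 35393/14500*e5 - 5551/725*e6


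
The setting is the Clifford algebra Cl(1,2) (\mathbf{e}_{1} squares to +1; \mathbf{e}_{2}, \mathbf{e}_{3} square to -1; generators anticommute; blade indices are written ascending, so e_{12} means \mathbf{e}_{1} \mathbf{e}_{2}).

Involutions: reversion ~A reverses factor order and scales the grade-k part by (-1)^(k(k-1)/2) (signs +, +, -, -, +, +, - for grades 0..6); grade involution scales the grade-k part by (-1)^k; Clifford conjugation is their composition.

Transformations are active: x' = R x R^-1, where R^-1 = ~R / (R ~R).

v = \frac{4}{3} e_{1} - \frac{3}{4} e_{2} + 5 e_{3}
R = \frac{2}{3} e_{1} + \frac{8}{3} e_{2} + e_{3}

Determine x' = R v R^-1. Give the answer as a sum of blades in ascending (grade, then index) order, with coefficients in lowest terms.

~R = \frac{2}{3} e_{1} + \frac{8}{3} e_{2} + e_{3}, and R ~R = -\frac{23}{3}, so R^-1 = ~R / (-\frac{23}{3}).
R v = -\frac{19}{9} - \frac{73}{18} e_{12} + 2 e_{13} + \frac{169}{12} e_{23}
Answer: -\frac{200}{207} e_{1} + \frac{1837}{828} e_{2} - \frac{307}{69} e_{3}


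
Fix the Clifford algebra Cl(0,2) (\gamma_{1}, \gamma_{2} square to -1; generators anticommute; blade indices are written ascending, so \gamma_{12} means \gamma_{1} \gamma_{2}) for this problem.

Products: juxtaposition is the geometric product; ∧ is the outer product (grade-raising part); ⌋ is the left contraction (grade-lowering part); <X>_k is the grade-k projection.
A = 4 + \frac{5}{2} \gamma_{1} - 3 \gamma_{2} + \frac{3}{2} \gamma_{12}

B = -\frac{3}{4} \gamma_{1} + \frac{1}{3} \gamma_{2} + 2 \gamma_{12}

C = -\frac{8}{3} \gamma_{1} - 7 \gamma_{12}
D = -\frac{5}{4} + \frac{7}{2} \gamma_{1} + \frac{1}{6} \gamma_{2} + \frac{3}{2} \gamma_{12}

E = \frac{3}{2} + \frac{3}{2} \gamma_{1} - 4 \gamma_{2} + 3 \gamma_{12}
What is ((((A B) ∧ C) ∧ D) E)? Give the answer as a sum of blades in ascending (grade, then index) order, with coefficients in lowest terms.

step 1: -\frac{1}{8} - \frac{19}{2} \gamma_{1} - \frac{115}{24} \gamma_{2} + \frac{79}{12} \gamma_{12}
step 2: \frac{1}{3} \gamma_{1} - \frac{857}{72} \gamma_{12}
step 3: -\frac{5}{12} \gamma_{1} + \frac{4301}{288} \gamma_{12}
step 4: -\frac{4241}{96} + \frac{532}{9} \gamma_{1} + \frac{4541}{192} \gamma_{2} + \frac{4621}{192} \gamma_{12}
Answer: -\frac{4241}{96} + \frac{532}{9} \gamma_{1} + \frac{4541}{192} \gamma_{2} + \frac{4621}{192} \gamma_{12}


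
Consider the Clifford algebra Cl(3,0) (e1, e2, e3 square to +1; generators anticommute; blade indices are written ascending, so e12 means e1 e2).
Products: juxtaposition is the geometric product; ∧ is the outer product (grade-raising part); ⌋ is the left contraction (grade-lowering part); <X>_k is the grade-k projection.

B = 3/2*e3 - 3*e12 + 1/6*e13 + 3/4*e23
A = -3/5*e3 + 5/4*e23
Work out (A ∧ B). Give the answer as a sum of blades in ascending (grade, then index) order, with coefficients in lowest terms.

step 1: 9/5*e123
Answer: 9/5*e123


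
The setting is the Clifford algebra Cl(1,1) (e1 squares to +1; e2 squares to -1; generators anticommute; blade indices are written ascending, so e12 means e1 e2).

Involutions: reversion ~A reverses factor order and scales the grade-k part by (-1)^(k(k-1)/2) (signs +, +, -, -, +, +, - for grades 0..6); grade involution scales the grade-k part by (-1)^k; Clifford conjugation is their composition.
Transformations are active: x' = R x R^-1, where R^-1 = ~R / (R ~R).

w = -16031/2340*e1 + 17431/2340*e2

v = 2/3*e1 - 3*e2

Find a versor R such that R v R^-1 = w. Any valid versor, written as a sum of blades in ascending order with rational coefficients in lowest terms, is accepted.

Construction: equal norms (both -77/9) license R = v + w = -14471/2340*e1 + 10411/2340*e2 — nothing changes along that direction, while (v - w)/2 changes sign, so v maps onto w.
Answer: -14471/2340*e1 + 10411/2340*e2


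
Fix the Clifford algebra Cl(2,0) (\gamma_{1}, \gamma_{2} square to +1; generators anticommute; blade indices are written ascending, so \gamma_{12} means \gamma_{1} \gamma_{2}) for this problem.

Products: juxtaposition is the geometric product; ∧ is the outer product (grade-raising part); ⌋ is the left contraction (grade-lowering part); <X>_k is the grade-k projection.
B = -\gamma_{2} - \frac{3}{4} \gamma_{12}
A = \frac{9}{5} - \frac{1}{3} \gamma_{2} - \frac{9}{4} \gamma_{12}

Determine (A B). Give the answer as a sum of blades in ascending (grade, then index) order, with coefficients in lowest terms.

step 1: -\frac{65}{48} + 2 \gamma_{1} - \frac{9}{5} \gamma_{2} - \frac{27}{20} \gamma_{12}
Answer: -\frac{65}{48} + 2 \gamma_{1} - \frac{9}{5} \gamma_{2} - \frac{27}{20} \gamma_{12}


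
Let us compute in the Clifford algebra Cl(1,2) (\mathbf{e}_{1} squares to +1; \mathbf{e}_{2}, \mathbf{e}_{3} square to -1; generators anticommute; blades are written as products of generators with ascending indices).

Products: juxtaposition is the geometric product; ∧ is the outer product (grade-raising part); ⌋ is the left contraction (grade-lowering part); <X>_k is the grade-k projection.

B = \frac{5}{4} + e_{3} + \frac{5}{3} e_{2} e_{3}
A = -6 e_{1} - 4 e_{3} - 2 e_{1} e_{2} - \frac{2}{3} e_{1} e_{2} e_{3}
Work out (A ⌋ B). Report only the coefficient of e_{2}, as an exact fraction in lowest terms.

step 1: 4 - \frac{20}{3} e_{2}
Answer: -\frac{20}{3}


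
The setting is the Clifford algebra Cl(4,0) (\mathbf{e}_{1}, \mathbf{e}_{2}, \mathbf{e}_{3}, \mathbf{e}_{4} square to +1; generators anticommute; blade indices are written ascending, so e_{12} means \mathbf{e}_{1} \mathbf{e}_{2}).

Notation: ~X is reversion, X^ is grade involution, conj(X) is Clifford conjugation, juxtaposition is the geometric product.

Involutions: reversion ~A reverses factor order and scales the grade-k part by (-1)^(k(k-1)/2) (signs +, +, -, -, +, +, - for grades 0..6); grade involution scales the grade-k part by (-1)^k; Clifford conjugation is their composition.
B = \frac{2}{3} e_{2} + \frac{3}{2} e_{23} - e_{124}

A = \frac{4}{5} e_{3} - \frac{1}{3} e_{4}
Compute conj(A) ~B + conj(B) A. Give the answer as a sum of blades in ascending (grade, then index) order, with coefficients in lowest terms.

first term: -\frac{6}{5} e_{2} + \frac{1}{3} e_{12} + \frac{8}{15} e_{23} - \frac{2}{9} e_{24} - \frac{1}{2} e_{234} - \frac{4}{5} e_{1234}
second term: -\frac{6}{5} e_{2} + \frac{1}{3} e_{12} - \frac{8}{15} e_{23} + \frac{2}{9} e_{24} + \frac{1}{2} e_{234} + \frac{4}{5} e_{1234}
Answer: -\frac{12}{5} e_{2} + \frac{2}{3} e_{12}


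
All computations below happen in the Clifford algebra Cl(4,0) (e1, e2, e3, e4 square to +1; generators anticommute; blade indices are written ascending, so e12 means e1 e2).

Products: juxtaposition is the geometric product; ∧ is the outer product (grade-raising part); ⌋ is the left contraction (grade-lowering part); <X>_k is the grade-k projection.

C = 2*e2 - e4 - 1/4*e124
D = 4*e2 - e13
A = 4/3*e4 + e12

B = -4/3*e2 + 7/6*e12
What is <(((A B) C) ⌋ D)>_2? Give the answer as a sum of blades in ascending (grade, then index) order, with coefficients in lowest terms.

step 1: -7/6 - 4/3*e1 + 16/9*e24 + 14/9*e124
step 2: 7/18 + 4/9*e1 - 37/9*e2 - 43/18*e4 - 38/9*e12 - 16/9*e14 + 1/3*e24 + 7/24*e124
step 3: -148/9 + 14/9*e2 - 4/9*e3 - 7/18*e13
step 4: -7/18*e13
Answer: -7/18*e13


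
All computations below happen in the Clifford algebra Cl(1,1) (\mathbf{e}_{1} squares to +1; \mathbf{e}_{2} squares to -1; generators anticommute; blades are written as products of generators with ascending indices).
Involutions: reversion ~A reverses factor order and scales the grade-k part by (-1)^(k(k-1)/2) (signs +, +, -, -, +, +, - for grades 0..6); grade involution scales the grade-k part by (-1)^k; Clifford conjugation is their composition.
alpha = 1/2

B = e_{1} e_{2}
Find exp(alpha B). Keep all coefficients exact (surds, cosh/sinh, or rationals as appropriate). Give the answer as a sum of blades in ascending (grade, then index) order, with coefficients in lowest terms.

B^2 = (1)^2*(e_{1} e_{2})^2 = 1*(+1) = 1 (a basis 2-blade squares to minus the product of its generators' squares).
B^2 = 1 — a positive square means the series sums to a boost: l = 1, alpha*l = \frac{1}{2}, so exp(alpha B) = cosh(\frac{1}{2}) + (sinh(\frac{1}{2})/1)*B = \cosh{\left(\frac{1}{2} \right)} + (\sinh{\left(\frac{1}{2} \right)})*B.
Answer: \cosh{\left(\frac{1}{2} \right)} + \sinh{\left(\frac{1}{2} \right)} e_{1} e_{2}


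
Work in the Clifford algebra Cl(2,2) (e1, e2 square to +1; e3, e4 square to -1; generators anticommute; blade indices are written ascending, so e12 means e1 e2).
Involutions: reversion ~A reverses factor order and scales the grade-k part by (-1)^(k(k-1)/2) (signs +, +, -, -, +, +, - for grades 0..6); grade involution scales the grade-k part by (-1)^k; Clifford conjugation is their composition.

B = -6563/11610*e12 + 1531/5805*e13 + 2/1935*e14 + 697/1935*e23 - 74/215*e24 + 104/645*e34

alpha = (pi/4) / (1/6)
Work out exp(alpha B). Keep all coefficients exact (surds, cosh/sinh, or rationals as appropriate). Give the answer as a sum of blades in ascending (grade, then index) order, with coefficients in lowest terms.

B^2 term by term: the squares give (-6563/11610)^2*(e12)^2 + (1531/5805)^2*(e13)^2 + (2/1935)^2*(e14)^2 + (697/1935)^2*(e23)^2 + (-74/215)^2*(e24)^2 + (104/645)^2*(e34)^2 = 43072969/134792100*(-1) + 2343961/33698025*(+1) + 4/3744225*(+1) + 485809/3744225*(+1) + 5476/46225*(+1) + 10816/416025*(-1) = -1/36 (each basis 2-blade squares to minus the product of its generators' squares); cross terms between blades sharing an index anticommute and cancel; the commuting (index-disjoint) pairs give grade-4 terms 2*c*c'*(blade product), which cancel blade by blade — e1234: -682552/3744225 + 226588/1248075 + 2788/3744225 = 0 — confirming B is simple. So B^2 = -1/36.
B^2 = -1/36 — the series telescopes trigonometrically here: l = 1/6, alpha*l = pi/4, so exp(alpha B) = cos(pi/4) + (sin(pi/4)/(1/6))*B = sqrt(2)/2 + (3*sqrt(2))*B.
Answer: sqrt(2)/2 - 6563*sqrt(2)/3870*e12 + 1531*sqrt(2)/1935*e13 + 2*sqrt(2)/645*e14 + 697*sqrt(2)/645*e23 - 222*sqrt(2)/215*e24 + 104*sqrt(2)/215*e34


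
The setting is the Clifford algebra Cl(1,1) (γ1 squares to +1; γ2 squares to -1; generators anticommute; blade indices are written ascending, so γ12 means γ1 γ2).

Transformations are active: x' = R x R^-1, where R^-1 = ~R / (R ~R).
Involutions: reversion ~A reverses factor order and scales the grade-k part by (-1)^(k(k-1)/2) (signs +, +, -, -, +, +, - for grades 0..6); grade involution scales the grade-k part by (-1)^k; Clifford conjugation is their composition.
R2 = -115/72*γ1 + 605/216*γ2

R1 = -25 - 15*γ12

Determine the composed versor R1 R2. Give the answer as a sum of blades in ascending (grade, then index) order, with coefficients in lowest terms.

Distribute over the terms of R1 (each basis-blade product reordered to ascending indices, repeated generators contracted through their squares):
(-25) R2 = 2875/72*γ1 - 15125/216*γ2
(-15*γ12) R2 = 3025/72*γ1 - 575/24*γ2
Summing the partial products and collecting blades:
Answer: 1475/18*γ1 - 5075/54*γ2


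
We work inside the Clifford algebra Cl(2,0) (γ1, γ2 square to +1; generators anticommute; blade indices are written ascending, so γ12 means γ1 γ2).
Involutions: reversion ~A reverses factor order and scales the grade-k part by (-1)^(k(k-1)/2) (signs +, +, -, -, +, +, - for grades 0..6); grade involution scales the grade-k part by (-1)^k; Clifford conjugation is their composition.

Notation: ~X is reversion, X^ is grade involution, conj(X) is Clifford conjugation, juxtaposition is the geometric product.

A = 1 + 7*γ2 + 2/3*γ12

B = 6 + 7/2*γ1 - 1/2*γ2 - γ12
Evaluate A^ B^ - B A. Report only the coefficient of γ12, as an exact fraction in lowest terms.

first term: 19/6 - 61/6*γ1 - 235/6*γ2 - 43/2*γ12
second term: 19/6 - 19/6*γ1 + 263/6*γ2 + 55/2*γ12
Answer: -49


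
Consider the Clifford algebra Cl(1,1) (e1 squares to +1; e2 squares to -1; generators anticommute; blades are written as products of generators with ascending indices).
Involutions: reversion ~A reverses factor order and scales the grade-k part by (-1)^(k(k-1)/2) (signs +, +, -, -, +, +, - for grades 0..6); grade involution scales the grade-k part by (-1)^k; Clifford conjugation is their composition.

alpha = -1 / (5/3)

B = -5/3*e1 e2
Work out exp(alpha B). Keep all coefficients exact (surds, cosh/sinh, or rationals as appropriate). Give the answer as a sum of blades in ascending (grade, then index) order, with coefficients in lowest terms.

B^2 = (-5/3)^2*(e1 e2)^2 = 25/9*(+1) = 25/9 (a basis 2-blade squares to minus the product of its generators' squares).
B^2 = 25/9 — since the square is positive, the closed form is hyperbolic: l = 5/3, alpha*l = -1, so exp(alpha B) = cosh(-1) + (sinh(-1)/(5/3))*B = cosh(1) + (-3*sinh(1)/5)*B.
Answer: cosh(1) + sinh(1)*e1 e2


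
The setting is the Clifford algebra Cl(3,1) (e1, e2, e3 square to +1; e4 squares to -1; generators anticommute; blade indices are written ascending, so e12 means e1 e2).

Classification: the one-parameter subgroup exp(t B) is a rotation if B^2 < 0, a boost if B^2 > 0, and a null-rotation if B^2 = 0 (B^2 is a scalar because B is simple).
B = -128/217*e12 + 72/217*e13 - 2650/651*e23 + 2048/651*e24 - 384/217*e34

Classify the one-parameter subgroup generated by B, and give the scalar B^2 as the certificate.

B^2 term by term: the squares give (-128/217)^2*(e12)^2 + (72/217)^2*(e13)^2 + (-2650/651)^2*(e23)^2 + (2048/651)^2*(e24)^2 + (-384/217)^2*(e34)^2 = 16384/47089*(-1) + 5184/47089*(-1) + 7022500/423801*(-1) + 4194304/423801*(+1) + 147456/47089*(+1) = -4 (each basis 2-blade squares to minus the product of its generators' squares); cross terms between blades sharing an index anticommute and cancel; the commuting (index-disjoint) pairs give grade-4 terms 2*c*c'*(blade product), which cancel blade by blade — e1234: 98304/47089 - 98304/47089 = 0 — confirming B is simple. So B^2 = -4.
Answer: rotation, certificate B^2 = -4. No conjugation can change B^2 = -4; the sign gives the class.


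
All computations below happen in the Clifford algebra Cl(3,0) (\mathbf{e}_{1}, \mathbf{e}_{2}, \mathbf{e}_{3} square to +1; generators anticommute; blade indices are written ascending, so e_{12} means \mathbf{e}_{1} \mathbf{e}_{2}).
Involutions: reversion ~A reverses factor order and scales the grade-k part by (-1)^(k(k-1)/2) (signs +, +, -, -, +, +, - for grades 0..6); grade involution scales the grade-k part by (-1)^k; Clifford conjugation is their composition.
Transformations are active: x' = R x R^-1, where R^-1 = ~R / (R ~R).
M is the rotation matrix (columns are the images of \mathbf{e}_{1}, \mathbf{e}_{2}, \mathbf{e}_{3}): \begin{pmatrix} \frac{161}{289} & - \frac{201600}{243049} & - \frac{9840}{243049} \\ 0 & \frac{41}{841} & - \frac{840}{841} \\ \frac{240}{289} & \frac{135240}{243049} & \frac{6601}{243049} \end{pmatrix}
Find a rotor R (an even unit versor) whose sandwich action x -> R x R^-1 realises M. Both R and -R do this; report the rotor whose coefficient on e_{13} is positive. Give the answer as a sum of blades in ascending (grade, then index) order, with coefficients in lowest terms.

Method: write R = a + b12*e_{12} + b13*e_{13} + b23*e_{23} with a^2 + b12^2 + b13^2 + b23^2 = 1 (so R^-1 = ~R). Expanding the columns R e_j ~R gives tr M = 4a^2 - 1 and, from the antisymmetric part, M21 - M12 = -4a*b12, M13 - M31 = 4a*b13, M32 - M23 = -4a*b23.
Here tr M = \frac{153851}{243049}, so a^2 = (1 + tr M)/4 = \frac{99225}{243049} and a = ±\frac{315}{493}. Taking a = \frac{315}{493}: M21 - M12 = \frac{201600}{243049}, M13 - M31 = -\frac{211680}{243049}, M32 - M23 = \frac{378000}{243049}, giving b12 = -\frac{160}{493}, b13 = -\frac{168}{493}, b23 = -\frac{300}{493}, i.e. R = \frac{315}{493} - \frac{160}{493} e_{12} - \frac{168}{493} e_{13} - \frac{300}{493} e_{23}.
Its e_{13} coefficient is negative, so report the other preimage -R.
Answer: -\frac{315}{493} + \frac{160}{493} e_{12} + \frac{168}{493} e_{13} + \frac{300}{493} e_{23}. Note: both R and -R realise this M (trace \frac{153851}{243049}); the covering map identifies them, and the e_{13}-coefficient sign is the tie-breaker.


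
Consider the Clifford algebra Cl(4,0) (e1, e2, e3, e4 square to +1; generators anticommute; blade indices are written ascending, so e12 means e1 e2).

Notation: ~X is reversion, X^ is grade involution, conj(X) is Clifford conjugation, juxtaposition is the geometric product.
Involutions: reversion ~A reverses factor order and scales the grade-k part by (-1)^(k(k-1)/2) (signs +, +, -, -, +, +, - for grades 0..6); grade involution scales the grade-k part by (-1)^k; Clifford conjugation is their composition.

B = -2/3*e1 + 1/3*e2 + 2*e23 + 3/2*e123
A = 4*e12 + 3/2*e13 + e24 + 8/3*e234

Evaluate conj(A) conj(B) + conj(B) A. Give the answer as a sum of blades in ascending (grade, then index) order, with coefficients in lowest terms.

first term: 4/3*e1 + 5/12*e2 + 7*e3 + 5*e4 - 3*e12 + 8*e13 + 4*e14 + 10/9*e34 - 1/2*e123 - 2/3*e124 - 3/2*e134 - 16/9*e1234
second term: 4/3*e1 + 59/12*e2 - 5*e3 + 5*e4 - 3*e12 + 8*e13 - 4*e14 + 10/9*e34 + 1/2*e123 + 2/3*e124 - 3/2*e134 + 16/9*e1234
Answer: 8/3*e1 + 16/3*e2 + 2*e3 + 10*e4 - 6*e12 + 16*e13 + 20/9*e34 - 3*e134


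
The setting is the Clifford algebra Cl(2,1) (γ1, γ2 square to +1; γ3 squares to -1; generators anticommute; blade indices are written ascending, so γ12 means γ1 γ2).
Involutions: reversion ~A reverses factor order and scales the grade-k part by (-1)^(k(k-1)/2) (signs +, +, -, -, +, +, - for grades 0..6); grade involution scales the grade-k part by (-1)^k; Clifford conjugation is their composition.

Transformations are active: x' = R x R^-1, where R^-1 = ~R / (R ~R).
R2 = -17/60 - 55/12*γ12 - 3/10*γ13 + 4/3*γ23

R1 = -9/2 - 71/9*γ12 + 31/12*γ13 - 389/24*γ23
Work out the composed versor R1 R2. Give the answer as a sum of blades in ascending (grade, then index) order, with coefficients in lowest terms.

Distribute over the terms of R1 (each basis-blade product reordered to ascending indices, repeated generators contracted through their squares):
(-9/2) R2 = 51/40 + 165/8*γ12 + 27/20*γ13 - 6*γ23
(-71/9*γ12) R2 = -3905/108 + 1207/540*γ12 - 284/27*γ13 - 71/30*γ23
(31/12*γ13) R2 = -31/40 + 31/9*γ12 - 527/720*γ13 - 1705/144*γ23
(-389/24*γ23) R2 = -389/18 - 389/80*γ12 - 21395/288*γ13 + 6613/1440*γ23
Summing the partial products and collecting blades:
Answer: -6185/108 + 9263/432*γ12 - 72739/864*γ13 - 1499/96*γ23


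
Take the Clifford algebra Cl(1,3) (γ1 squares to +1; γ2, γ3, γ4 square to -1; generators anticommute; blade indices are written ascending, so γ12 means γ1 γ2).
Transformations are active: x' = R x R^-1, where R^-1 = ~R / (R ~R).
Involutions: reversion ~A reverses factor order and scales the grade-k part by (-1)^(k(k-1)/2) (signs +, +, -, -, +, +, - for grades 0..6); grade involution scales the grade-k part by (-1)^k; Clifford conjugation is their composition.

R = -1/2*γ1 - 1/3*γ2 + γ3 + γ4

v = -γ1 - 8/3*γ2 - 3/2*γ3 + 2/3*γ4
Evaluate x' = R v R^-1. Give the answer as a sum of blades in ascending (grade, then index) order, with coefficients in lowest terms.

~R = -1/2*γ1 - 1/3*γ2 + γ3 + γ4, and R ~R = -67/36, so R^-1 = ~R / (-67/36).
R v = 4/9 + γ12 + 7/4*γ13 + 2/3*γ14 + 19/6*γ23 + 22/9*γ24 + 13/6*γ34
Answer: 83/67*γ1 + 568/201*γ2 + 137/134*γ3 - 230/201*γ4


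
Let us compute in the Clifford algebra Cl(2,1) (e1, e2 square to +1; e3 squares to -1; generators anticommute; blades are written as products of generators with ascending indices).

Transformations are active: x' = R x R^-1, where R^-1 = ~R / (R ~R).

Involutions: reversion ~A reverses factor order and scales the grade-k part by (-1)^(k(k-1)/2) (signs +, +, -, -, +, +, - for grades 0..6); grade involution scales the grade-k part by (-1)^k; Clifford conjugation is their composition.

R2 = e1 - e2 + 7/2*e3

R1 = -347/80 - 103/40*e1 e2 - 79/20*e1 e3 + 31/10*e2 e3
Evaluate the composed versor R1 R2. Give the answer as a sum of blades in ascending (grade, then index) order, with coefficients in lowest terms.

Distribute over the terms of R2 (each basis-blade product reordered to ascending indices, repeated generators contracted through their squares):
R1 (e1) = -347/80*e1 + 103/40*e2 + 79/20*e3 + 31/10*e1 e2 e3
R1 (-e2) = 103/40*e1 + 347/80*e2 + 31/10*e3 - 79/20*e1 e2 e3
R1 (7/2*e3) = 553/40*e1 - 217/20*e2 - 2429/160*e3 - 721/80*e1 e2 e3
Summing the partial products and collecting blades:
Answer: 193/16*e1 - 63/16*e2 - 1301/160*e3 - 789/80*e1 e2 e3


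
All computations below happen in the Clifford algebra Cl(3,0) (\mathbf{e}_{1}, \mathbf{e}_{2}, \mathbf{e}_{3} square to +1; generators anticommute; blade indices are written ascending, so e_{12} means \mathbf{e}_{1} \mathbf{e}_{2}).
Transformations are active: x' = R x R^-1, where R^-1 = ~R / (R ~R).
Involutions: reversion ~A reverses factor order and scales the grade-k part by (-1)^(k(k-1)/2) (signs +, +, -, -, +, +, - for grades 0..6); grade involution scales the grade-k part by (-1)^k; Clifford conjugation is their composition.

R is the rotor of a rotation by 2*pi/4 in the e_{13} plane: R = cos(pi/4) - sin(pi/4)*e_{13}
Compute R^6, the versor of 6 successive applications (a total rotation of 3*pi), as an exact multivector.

The rotor phase is half the rotation angle and phases add under composition, so 6 steps in the e_{13} plane accumulate phase 6*(pi/4) = \frac{3 \pi}{2}: R^6 = cos(\frac{3 \pi}{2}) - sin(\frac{3 \pi}{2})*e_{13}.
cos(\frac{3 \pi}{2}) = 0 and sin(\frac{3 \pi}{2}) = -1, so R^6 = e_{13}. The net rotation is 1*pi (after discarding 1 full turn, each of which contributes a factor -1 to the rotor); the rotor keeps the half-angle phase exactly.
Answer: e_{13}


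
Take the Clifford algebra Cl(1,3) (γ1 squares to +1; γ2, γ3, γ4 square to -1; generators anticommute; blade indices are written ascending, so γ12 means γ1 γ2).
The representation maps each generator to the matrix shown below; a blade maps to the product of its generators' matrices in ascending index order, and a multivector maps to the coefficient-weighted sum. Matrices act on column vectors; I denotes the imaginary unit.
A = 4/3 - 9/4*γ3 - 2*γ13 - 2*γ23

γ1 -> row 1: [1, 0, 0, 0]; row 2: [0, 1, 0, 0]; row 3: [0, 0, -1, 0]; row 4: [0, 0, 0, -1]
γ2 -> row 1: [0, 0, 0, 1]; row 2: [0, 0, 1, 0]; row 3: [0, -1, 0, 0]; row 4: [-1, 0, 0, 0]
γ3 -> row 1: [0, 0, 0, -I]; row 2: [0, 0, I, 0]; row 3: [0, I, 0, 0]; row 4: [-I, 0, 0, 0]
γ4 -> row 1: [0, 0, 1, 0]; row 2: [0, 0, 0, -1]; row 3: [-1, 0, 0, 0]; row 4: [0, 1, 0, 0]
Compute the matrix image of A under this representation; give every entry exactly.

Bivector images (products of the table entries): rho(γ13) = rho(γ1)rho(γ3) = row 1: [0, 0, 0, -I]; row 2: [0, 0, I, 0]; row 3: [0, -I, 0, 0]; row 4: [I, 0, 0, 0]; rho(γ23) = rho(γ2)rho(γ3) = row 1: [-I, 0, 0, 0]; row 2: [0, I, 0, 0]; row 3: [0, 0, -I, 0]; row 4: [0, 0, 0, I].
M = (4/3)*1 + (-9/4)*rho(γ3) + (-2)*rho(γ13) + (-2)*rho(γ23), summed entrywise (1 is the identity matrix):
Answer: row 1: [4/3 + 2*I, 0, 0, 17*I/4]; row 2: [0, 4/3 - 2*I, -17*I/4, 0]; row 3: [0, -I/4, 4/3 + 2*I, 0]; row 4: [I/4, 0, 0, 4/3 - 2*I]


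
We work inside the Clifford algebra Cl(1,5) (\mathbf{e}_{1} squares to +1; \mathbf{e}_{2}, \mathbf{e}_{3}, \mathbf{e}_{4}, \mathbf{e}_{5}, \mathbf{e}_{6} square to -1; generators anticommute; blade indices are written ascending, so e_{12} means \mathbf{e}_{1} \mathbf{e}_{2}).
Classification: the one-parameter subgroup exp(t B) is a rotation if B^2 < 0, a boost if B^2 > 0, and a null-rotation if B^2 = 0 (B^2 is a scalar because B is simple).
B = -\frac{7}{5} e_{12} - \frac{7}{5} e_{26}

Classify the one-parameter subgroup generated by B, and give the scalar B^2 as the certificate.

B^2 term by term: the squares give (-\frac{7}{5})^2*(e_{12})^2 + (-\frac{7}{5})^2*(e_{26})^2 = \frac{49}{25}*(+1) + \frac{49}{25}*(-1) = 0 (each basis 2-blade squares to minus the product of its generators' squares); cross terms between blades sharing an index anticommute and cancel. So B^2 = 0.
Answer: null-rotation, certificate B^2 = 0. Because 0 is invariant under every versor sandwich, the classification follows from its sign alone.


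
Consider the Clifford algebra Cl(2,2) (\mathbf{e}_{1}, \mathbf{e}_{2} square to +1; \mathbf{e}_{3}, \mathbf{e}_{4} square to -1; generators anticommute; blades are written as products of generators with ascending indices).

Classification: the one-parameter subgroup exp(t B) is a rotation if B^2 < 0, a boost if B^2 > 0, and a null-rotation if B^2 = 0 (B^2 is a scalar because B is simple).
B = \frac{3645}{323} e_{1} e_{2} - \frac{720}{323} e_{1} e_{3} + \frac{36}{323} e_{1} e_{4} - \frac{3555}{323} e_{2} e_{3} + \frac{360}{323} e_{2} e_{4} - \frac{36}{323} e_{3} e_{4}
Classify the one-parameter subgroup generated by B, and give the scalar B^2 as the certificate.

B^2 term by term: the squares give (\frac{3645}{323})^2*(e_{1} e_{2})^2 + (-\frac{720}{323})^2*(e_{1} e_{3})^2 + (\frac{36}{323})^2*(e_{1} e_{4})^2 + (-\frac{3555}{323})^2*(e_{2} e_{3})^2 + (\frac{360}{323})^2*(e_{2} e_{4})^2 + (-\frac{36}{323})^2*(e_{3} e_{4})^2 = \frac{13286025}{104329}*(-1) + \frac{518400}{104329}*(+1) + \frac{1296}{104329}*(+1) + \frac{12638025}{104329}*(+1) + \frac{129600}{104329}*(+1) + \frac{1296}{104329}*(-1) = 0 (each basis 2-blade squares to minus the product of its generators' squares); cross terms between blades sharing an index anticommute and cancel; the commuting (index-disjoint) pairs give grade-4 terms 2*c*c'*(blade product), which cancel blade by blade — e_{1} e_{2} e_{3} e_{4}: -\frac{262440}{104329} + \frac{518400}{104329} - \frac{255960}{104329} = 0 — confirming B is simple. So B^2 = 0.
Answer: null-rotation, certificate B^2 = 0. B^2 = 0 is basis-independent, so its sign is the whole story.


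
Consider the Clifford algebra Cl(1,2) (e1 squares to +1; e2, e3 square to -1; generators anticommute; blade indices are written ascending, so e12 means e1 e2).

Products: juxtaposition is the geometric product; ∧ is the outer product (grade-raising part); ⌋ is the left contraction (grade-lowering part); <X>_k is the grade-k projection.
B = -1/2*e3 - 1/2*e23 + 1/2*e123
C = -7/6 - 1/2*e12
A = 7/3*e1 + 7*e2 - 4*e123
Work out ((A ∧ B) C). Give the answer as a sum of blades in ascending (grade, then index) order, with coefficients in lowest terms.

step 1: -7/6*e13 - 7/2*e23 - 7/6*e123
step 2: 7/12*e3 + 28/9*e13 + 14/3*e23 + 49/36*e123
Answer: 7/12*e3 + 28/9*e13 + 14/3*e23 + 49/36*e123


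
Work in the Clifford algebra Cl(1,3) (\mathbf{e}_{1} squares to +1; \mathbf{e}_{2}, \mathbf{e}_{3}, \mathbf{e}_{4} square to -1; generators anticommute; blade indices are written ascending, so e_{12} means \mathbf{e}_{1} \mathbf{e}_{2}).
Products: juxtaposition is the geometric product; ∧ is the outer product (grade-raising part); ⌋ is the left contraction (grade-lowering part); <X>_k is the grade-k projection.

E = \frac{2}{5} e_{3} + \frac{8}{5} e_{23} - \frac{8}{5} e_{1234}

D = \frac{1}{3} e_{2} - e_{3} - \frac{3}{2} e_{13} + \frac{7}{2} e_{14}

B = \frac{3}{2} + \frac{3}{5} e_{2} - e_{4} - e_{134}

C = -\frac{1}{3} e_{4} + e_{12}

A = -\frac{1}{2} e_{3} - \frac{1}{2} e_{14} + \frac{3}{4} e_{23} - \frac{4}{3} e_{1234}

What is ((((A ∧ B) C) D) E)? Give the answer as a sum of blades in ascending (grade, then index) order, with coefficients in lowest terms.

step 1: -\frac{3}{4} e_{3} - \frac{3}{4} e_{14} + \frac{57}{40} e_{23} + \frac{1}{2} e_{34} + \frac{3}{10} e_{124} - \frac{3}{4} e_{234} - 2 e_{1234}
step 2: -\frac{1}{4} e_{1} + \frac{1}{6} e_{3} + \frac{3}{10} e_{4} + \frac{1}{10} e_{12} + \frac{57}{40} e_{13} - \frac{1}{4} e_{23} - \frac{3}{4} e_{24} - \frac{7}{4} e_{34} - \frac{17}{12} e_{123} - \frac{3}{4} e_{134} - \frac{19}{40} e_{234} + \frac{1}{2} e_{1234}
step 3: -\frac{473}{240} + \frac{263}{120} e_{1} - \frac{19}{8} e_{2} + \frac{35}{12} e_{3} + \frac{7}{4} e_{4} + \frac{3}{4} e_{12} + \frac{425}{72} e_{13} + \frac{27}{8} e_{14} + \frac{83}{45} e_{23} + \frac{31}{40} e_{24} - \frac{1087}{240} e_{34} - \frac{179}{80} e_{123} - \frac{97}{80} e_{124} - \frac{6}{5} e_{134} - \frac{151}{24} e_{234} - \frac{9}{4} e_{1234}
step 4: -\frac{3473}{450} - \frac{7963}{900} e_{1} + \frac{452}{225} e_{2} + \frac{2971}{600} e_{3} + \frac{187}{40} e_{4} + \frac{5567}{1800} e_{12} - \frac{469}{300} e_{13} + \frac{1366}{225} e_{14} - \frac{2851}{300} e_{23} - \frac{287}{900} e_{24} - \frac{157}{50} e_{34} + \frac{151}{150} e_{123} + \frac{277}{150} e_{124} + \frac{439}{100} e_{134} - \frac{61}{60} e_{234} + \frac{5423}{600} e_{1234}
Answer: -\frac{3473}{450} - \frac{7963}{900} e_{1} + \frac{452}{225} e_{2} + \frac{2971}{600} e_{3} + \frac{187}{40} e_{4} + \frac{5567}{1800} e_{12} - \frac{469}{300} e_{13} + \frac{1366}{225} e_{14} - \frac{2851}{300} e_{23} - \frac{287}{900} e_{24} - \frac{157}{50} e_{34} + \frac{151}{150} e_{123} + \frac{277}{150} e_{124} + \frac{439}{100} e_{134} - \frac{61}{60} e_{234} + \frac{5423}{600} e_{1234}


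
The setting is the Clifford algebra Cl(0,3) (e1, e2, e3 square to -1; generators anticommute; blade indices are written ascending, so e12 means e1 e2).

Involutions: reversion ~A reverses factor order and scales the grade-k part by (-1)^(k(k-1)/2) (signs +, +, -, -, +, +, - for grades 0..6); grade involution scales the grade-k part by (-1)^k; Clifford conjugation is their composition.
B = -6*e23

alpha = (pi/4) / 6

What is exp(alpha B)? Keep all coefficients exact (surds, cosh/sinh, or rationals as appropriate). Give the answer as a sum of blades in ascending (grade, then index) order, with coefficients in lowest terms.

B^2 = (-6)^2*(e23)^2 = 36*(-1) = -36 (a basis 2-blade squares to minus the product of its generators' squares).
B^2 = -36 — the negative square puts this in the circular regime; l = 6, alpha*l = pi/4, so exp(alpha B) = cos(pi/4) + (sin(pi/4)/6)*B = sqrt(2)/2 + (sqrt(2)/12)*B.
Answer: sqrt(2)/2 - sqrt(2)/2*e23


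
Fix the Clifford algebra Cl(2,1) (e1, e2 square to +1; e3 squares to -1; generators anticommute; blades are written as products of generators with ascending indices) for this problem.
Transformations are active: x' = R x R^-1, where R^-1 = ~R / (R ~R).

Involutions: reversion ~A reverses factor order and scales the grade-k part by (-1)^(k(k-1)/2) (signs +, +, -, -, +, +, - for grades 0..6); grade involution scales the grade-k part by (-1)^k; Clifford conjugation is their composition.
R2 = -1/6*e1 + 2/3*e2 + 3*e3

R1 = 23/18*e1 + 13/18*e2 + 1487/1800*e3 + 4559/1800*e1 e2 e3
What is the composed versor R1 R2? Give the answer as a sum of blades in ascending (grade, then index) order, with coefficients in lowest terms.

Distribute over the terms of R2 (each basis-blade product reordered to ascending indices, repeated generators contracted through their squares):
R1 (-1/6*e1) = -23/108 + 13/108*e1 e2 + 1487/10800*e1 e3 - 4559/10800*e2 e3
R1 (2/3*e2) = 13/27 + 23/27*e1 e2 - 4559/2700*e1 e3 - 1487/2700*e2 e3
R1 (3*e3) = -1487/600 - 4559/600*e1 e2 + 23/6*e1 e3 + 13/6*e2 e3
Summing the partial products and collecting blades:
Answer: -11933/5400 - 11927/1800*e1 e2 + 913/400*e1 e3 + 12893/10800*e2 e3


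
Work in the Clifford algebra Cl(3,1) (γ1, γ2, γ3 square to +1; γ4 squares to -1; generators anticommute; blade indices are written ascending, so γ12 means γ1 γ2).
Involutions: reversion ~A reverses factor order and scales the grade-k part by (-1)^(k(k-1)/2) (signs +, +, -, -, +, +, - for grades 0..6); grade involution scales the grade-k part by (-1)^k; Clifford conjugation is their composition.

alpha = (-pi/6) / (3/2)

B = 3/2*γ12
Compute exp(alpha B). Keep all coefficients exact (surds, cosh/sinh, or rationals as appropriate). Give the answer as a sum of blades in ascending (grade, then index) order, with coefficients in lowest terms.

B^2 = (3/2)^2*(γ12)^2 = 9/4*(-1) = -9/4 (a basis 2-blade squares to minus the product of its generators' squares).
B^2 = -9/4 — since the square is negative, the closed form is circular: l = 3/2, alpha*l = -pi/6, so exp(alpha B) = cos(-pi/6) + (sin(-pi/6)/(3/2))*B = sqrt(3)/2 + (-1/3)*B.
Answer: sqrt(3)/2 - 1/2*γ12


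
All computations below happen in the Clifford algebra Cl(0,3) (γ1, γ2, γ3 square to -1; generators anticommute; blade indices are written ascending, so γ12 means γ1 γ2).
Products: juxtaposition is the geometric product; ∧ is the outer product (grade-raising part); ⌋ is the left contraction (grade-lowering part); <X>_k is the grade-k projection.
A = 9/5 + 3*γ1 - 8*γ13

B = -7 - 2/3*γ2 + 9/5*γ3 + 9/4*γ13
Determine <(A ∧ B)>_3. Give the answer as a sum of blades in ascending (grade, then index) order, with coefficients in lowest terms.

step 1: -63/5 - 21*γ1 - 6/5*γ2 + 81/25*γ3 - 2*γ12 + 1309/20*γ13 - 16/3*γ123
step 2: -16/3*γ123
Answer: -16/3*γ123


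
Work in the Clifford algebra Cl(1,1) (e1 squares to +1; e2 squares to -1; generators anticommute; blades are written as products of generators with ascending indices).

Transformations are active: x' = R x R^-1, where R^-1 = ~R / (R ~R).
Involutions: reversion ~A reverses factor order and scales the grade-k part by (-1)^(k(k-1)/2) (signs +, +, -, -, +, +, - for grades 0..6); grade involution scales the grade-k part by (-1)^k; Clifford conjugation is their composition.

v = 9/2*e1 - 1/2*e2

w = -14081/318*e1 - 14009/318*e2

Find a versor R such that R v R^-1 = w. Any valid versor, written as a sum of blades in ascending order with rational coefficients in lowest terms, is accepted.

Since q(v) = q(w) = 20, the sum R = v + w = -6325/159*e1 - 7084/159*e2 does the job whenever invertible.
Answer: -6325/159*e1 - 7084/159*e2


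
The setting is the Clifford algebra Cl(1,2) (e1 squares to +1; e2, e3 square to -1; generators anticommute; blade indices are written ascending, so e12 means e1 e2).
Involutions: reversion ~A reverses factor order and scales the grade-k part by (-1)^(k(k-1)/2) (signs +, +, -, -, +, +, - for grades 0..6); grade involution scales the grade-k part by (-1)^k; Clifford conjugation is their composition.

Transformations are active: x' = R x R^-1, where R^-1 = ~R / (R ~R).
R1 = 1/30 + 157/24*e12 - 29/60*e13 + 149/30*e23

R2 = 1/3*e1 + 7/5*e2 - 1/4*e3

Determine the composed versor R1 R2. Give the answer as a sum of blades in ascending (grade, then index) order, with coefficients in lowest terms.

Distribute over the terms of R2 (each basis-blade product reordered to ascending indices, repeated generators contracted through their squares):
R1 (1/3*e1) = 1/90*e1 - 157/72*e2 + 29/180*e3 + 149/90*e123
R1 (7/5*e2) = -1099/120*e1 + 7/150*e2 + 1043/150*e3 + 203/300*e123
R1 (-1/4*e3) = -29/240*e1 + 149/120*e2 - 1/120*e3 - 157/96*e123
Summing the partial products and collecting blades:
Answer: -6673/720*e1 - 803/900*e2 + 12791/1800*e3 + 5017/7200*e123


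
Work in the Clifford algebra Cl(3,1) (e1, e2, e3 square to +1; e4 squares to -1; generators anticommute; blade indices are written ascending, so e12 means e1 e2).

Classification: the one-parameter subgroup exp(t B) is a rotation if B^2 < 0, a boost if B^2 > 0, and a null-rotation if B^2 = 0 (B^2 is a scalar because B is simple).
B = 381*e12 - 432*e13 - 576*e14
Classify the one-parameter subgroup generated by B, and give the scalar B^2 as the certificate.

B^2 term by term: the squares give (381)^2*(e12)^2 + (-432)^2*(e13)^2 + (-576)^2*(e14)^2 = 145161*(-1) + 186624*(-1) + 331776*(+1) = -9 (each basis 2-blade squares to minus the product of its generators' squares); cross terms between blades sharing an index anticommute and cancel. So B^2 = -9.
Answer: rotation, certificate B^2 = -9. Why this suffices: the scalar -9 survives any versor conjugation, so its sign alone determines the class however B is presented.
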